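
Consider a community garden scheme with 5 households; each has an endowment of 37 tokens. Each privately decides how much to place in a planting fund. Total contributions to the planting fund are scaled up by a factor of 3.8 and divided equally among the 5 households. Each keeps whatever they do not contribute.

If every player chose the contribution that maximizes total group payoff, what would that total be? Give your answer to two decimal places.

Each contributed unit returns 3.800 to the group as a whole (0.7600 to each of 5 players), which exceeds 1, so the social optimum is full contribution: group total = 3.800 × 185 = 703.00.

703.00 tokens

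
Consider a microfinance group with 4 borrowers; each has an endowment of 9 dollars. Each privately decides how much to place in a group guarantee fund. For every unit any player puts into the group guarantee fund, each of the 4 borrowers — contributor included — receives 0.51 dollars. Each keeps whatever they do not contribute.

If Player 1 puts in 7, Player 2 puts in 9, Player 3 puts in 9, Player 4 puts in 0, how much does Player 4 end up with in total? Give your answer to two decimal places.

21.75 dollars

Total contributed: 7 + 9 + 9 + 0 = 25.
Each receives 0.51 × 25 = 12.75 from the group guarantee fund.
Player 4 keeps 9 − 0 = 9, so Player 4's payoff is 9 + 12.75 = 21.75.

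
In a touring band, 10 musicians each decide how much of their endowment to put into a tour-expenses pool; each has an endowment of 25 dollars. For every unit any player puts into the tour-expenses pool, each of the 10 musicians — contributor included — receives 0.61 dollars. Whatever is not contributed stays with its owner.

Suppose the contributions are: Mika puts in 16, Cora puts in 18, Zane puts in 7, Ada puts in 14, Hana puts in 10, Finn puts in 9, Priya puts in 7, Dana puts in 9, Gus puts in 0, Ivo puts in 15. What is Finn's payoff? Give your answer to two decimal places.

80.05 dollars

Total contributed: 16 + 18 + 7 + 14 + 10 + 9 + 7 + 9 + 0 + 15 = 105.
Each receives 0.61 × 105 = 64.05 from the tour-expenses pool.
Finn keeps 25 − 9 = 16, so Finn's payoff is 16 + 64.05 = 80.05.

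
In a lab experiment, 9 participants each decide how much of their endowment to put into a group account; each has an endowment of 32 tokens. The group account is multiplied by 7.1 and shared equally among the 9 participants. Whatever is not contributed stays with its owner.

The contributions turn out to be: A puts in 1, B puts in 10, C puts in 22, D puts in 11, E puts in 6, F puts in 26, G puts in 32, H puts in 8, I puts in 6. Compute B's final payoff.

118.24 tokens

Total contributed: 1 + 10 + 22 + 11 + 6 + 26 + 32 + 8 + 6 = 122.
Each receives 7.1 × 122 / 9 = 96.24 from the group account.
B keeps 32 − 10 = 22, so B's payoff is 22 + 96.24 = 118.24.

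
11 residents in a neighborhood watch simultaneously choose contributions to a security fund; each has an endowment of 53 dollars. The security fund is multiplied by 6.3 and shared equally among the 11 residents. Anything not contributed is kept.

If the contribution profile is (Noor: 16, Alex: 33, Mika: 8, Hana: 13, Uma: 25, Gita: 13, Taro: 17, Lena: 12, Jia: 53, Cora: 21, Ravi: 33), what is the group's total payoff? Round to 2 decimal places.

1876.20 dollars

Total contributed: 16 + 33 + 8 + 13 + 25 + 13 + 17 + 12 + 53 + 21 + 33 = 244; total kept: 11 × 53 − 244 = 339.
The security fund pays out 6.3 × 244 = 1537.20 in aggregate.
Group total = 339 + 1537.20 = 1876.20.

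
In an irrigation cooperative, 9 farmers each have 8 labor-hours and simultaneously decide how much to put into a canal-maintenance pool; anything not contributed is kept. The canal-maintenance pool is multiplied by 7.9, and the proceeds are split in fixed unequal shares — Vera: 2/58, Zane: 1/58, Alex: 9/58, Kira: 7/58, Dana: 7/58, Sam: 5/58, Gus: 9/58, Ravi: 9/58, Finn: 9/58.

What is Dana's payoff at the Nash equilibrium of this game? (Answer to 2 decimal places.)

38.51 labor-hours

For player j, contributing a unit is worthwhile iff 7.9 × (j's share) ≥ 1, i.e. iff j's share is at least 0.1266.
Alex, Gus, Ravi and Finn clear that bar, contributing 8 each; the remaining 5 contribute 0. Total contributed: 32.
Dana keeps 8 and receives 7.9 × 32 × 7/58 = 30.51 from the canal-maintenance pool, for a payoff of 38.51.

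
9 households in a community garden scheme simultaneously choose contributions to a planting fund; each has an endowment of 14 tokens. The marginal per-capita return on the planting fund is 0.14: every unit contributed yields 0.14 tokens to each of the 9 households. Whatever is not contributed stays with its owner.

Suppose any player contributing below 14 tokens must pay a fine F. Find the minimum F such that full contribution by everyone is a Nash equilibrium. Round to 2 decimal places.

12.04 tokens

Given the others contribute fully, the best deviation is to contribute 0 (any partial contribution still incurs the fine and gives up units whose private return 0.14 is below 1).
Deviating from 14 to 0 saves 14 tokens but forfeits the deviator's share of the drop in the planting fund: 0.14 × 14 = 1.96.
So the deviation gain is 14 − 1.96 = 12.04, and the fine must be at least 12.04 tokens to wipe it out.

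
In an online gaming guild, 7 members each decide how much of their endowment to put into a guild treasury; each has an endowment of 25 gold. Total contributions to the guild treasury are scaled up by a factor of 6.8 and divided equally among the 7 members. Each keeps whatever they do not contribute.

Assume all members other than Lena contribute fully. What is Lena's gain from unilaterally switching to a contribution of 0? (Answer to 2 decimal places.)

0.71 gold

Switching from a contribution of 25 to 0 lets Lena keep an extra 25 gold, but lowers the guild treasury by 25, which costs Lena their own share of that drop: 6.8/7 × 25 = 24.29.
Net gain = 25 − 24.29 = 0.71. The private return per contributed unit (0.9714) is below 1, so free-riding is indeed the best response regardless of what the others do.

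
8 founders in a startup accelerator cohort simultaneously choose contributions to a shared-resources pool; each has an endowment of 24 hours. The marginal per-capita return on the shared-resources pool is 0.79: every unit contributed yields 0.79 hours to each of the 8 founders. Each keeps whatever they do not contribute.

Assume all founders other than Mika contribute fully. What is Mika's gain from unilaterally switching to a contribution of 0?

Switching from a contribution of 24 to 0 lets Mika keep an extra 24 hours, but lowers the shared-resources pool by 24, which costs Mika their own share of that drop: 0.79 × 24 = 18.96.
Net gain = 24 − 18.96 = 5.04. The private return per contributed unit (0.79) is below 1, so free-riding is indeed the best response regardless of what the others do.

5.04 hours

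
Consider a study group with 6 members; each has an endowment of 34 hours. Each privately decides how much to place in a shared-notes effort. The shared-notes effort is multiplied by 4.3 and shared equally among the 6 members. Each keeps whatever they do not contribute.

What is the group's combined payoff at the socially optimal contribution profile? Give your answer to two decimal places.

Each contributed unit returns 4.300 to the group as a whole (0.7167 to each of 6 players), which exceeds 1, so the social optimum is full contribution: group total = 4.300 × 204 = 877.20.

877.20 hours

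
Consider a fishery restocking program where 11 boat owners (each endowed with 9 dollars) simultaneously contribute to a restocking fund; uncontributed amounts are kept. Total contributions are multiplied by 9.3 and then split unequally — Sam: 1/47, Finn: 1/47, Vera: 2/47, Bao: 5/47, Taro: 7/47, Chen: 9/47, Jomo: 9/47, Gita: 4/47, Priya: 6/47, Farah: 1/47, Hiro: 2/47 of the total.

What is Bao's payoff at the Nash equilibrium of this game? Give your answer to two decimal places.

44.62 dollars

Player j's private return per contributed unit is 9.3 × (j's share). Contributing is weakly dominant for j when that share is at least 1/9.3 = 0.1075, and contributing 0 is dominant otherwise.
Taro, Chen, Jomo and Priya are above the threshold, contributing 9 each; the remaining 7 contribute 0. Total contributed: 36.
Bao keeps 9 and receives 9.3 × 36 × 5/47 = 35.62 from the restocking fund, for a payoff of 44.62.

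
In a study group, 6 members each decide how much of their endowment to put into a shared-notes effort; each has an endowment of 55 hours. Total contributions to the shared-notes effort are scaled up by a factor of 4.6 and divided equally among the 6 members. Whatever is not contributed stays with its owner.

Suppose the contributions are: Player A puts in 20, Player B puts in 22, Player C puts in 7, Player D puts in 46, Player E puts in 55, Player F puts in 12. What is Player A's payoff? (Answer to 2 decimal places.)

159.20 hours

Total contributed: 20 + 22 + 7 + 46 + 55 + 12 = 162.
Each receives 4.6 × 162 / 6 = 124.20 from the shared-notes effort.
Player A keeps 55 − 20 = 35, so Player A's payoff is 35 + 124.20 = 159.20.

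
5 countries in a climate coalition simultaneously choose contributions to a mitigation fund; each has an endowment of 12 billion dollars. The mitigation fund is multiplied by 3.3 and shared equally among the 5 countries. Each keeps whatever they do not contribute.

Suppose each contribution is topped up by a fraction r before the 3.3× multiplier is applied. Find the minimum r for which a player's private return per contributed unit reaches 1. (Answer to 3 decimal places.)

0.515

With matching at rate r, one contributed unit becomes (1 + r) in the mitigation fund and returns 3.3 × (1 + r) / 5 to the contributor.
Setting this equal to 1: 1 + r = 5/3.3 = 1.5152.
So the minimum matching rate is r = 1.5152 − 1 = 0.515.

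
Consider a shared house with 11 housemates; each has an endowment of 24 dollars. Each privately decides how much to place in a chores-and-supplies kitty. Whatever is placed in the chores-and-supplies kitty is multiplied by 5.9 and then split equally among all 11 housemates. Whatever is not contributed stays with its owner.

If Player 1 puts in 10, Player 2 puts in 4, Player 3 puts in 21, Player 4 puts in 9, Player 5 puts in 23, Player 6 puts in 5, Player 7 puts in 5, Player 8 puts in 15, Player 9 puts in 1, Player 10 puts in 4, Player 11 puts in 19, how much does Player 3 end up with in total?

Total contributed: 10 + 4 + 21 + 9 + 23 + 5 + 5 + 15 + 1 + 4 + 19 = 116.
Each receives 5.9 × 116 / 11 = 62.22 from the chores-and-supplies kitty.
Player 3 keeps 24 − 21 = 3, so Player 3's payoff is 3 + 62.22 = 65.22.

65.22 dollars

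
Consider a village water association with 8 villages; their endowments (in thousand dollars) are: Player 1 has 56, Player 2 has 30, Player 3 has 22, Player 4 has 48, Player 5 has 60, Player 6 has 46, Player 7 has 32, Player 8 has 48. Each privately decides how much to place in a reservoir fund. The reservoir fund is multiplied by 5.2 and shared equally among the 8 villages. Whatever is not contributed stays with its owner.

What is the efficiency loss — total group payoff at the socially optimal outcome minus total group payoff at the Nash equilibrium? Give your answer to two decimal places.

The private return per contributed unit is 5.2/8 = 0.6500 < 1 for every player regardless of endowment, so the Nash equilibrium is zero contribution and the group total is Σ E_j = 56 + 30 + 22 + 48 + 60 + 46 + 32 + 48 = 342.
Each contributed unit returns 5.200 to the group, so the social optimum is full contribution by everyone: group total = 5.200 × 342 = 1778.40.
Efficiency loss = (5.200 − 1) × 342 = 1436.40.

1436.40 thousand dollars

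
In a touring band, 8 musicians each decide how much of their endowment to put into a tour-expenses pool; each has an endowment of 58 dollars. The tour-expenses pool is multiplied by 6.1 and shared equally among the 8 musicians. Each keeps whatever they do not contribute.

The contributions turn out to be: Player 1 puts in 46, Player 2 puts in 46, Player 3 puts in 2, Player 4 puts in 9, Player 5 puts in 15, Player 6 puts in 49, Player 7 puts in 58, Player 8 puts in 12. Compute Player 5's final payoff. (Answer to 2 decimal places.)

223.71 dollars

Total contributed: 46 + 46 + 2 + 9 + 15 + 49 + 58 + 12 = 237.
Each receives 6.1 × 237 / 8 = 180.71 from the tour-expenses pool.
Player 5 keeps 58 − 15 = 43, so Player 5's payoff is 43 + 180.71 = 223.71.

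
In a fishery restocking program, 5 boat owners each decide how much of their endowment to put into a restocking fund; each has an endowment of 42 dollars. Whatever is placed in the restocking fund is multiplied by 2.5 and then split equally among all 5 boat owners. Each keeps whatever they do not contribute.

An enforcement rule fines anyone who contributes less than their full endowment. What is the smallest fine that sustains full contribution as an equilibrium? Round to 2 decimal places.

Given the others contribute fully, the best deviation is to contribute 0 (any partial contribution still incurs the fine and gives up units whose private return 0.5000 is below 1).
Deviating from 42 to 0 saves 42 dollars but forfeits the deviator's share of the drop in the restocking fund: 2.5/5 × 42 = 21.00.
So the deviation gain is 42 − 21.00 = 21.00, and the fine must be at least 21.00 dollars to wipe it out.

21.00 dollars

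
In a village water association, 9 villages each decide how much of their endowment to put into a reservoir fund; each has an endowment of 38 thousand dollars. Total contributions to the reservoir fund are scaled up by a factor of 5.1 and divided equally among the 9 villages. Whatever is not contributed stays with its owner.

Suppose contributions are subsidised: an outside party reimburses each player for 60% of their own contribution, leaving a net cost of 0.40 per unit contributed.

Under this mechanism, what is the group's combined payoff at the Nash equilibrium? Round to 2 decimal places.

1949.40 thousand dollars

Under the mechanism each unit contributed yields (5.1/9) / 0.40 = 1.4167 back to its contributor per unit of net cost, which exceeds 1, making full contribution the dominant choice for everyone.
So the Nash equilibrium is full contribution by all 9; the group earns 9 × (38 × 0.60 + 5.1 × 38) = 1949.40.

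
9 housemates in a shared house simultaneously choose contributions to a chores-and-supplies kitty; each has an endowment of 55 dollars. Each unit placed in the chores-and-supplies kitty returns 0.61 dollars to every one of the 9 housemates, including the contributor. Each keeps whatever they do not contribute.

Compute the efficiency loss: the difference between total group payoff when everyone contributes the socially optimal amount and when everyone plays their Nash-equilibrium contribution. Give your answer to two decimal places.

2222.55 dollars

The private return per contributed unit is 0.61 < 1, so contributing 0 is dominant for every player. At the Nash equilibrium everyone keeps their 55, and the group total is 9 × 55 = 495.
Each contributed unit returns 5.490 to the group as a whole (0.61 to each of 9 players), which exceeds 1, so the social optimum is full contribution: group total = 5.490 × 495 = 2717.55.
Efficiency loss = 2717.55 − 495 = 2222.55.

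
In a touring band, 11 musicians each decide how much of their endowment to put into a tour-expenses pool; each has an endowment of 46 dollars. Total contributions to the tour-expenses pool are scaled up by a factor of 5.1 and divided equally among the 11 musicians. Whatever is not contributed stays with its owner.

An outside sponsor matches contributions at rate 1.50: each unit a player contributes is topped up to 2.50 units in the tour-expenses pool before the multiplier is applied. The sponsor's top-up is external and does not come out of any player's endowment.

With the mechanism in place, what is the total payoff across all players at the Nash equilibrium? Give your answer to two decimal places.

The effective private return per unit is now 5.1 × 2.50 / 11 = 1.1591 > 1, so every player's dominant strategy flips to full contribution.
So the Nash equilibrium is full contribution by all 11; the group earns 5.1 × 2.50 × 506 = 6451.50.

6451.50 dollars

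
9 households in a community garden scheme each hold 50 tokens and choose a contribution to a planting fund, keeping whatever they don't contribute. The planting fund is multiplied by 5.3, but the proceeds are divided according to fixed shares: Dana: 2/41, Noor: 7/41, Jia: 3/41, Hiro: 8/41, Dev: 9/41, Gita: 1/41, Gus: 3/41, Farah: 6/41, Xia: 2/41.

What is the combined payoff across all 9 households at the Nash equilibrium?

880.00 tokens

Player j's private return per contributed unit is 5.3 × (j's share). Contributing is weakly dominant for j when that share is at least 1/5.3 = 0.1887, and contributing 0 is dominant otherwise.
Hiro and Dev are above the threshold, contributing 50 each; the remaining 7 contribute 0. Total contributed: 100.
The planting fund pays out 5.3 × 100 = 530.00 in total (split across the unequal shares, but the aggregate is all that matters for the group sum).
The 7 free-riders keep 50 each, adding 350. Group total = 350 + 530.00 = 880.00.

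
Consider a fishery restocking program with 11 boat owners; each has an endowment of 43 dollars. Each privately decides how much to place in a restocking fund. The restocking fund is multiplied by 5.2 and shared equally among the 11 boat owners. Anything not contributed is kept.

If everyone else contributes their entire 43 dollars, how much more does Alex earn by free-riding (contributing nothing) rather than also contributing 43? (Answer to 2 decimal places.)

22.67 dollars

Switching from a contribution of 43 to 0 lets Alex keep an extra 43 dollars, but lowers the restocking fund by 43, which costs Alex their own share of that drop: 5.2/11 × 43 = 20.33.
Net gain = 43 − 20.33 = 22.67. The private return per contributed unit (0.4727) is below 1, so free-riding is indeed the best response regardless of what the others do.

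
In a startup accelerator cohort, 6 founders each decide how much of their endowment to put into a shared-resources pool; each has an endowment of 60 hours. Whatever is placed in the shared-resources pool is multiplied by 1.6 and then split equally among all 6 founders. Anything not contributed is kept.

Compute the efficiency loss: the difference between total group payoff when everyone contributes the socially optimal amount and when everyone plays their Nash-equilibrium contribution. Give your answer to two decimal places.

216.00 hours

Each contributed unit returns 1.6/6 = 0.2667 to its contributor — below 1 — so contributing 0 is dominant for every player. At the Nash equilibrium everyone keeps their 60, and the group total is 6 × 60 = 360.
Each contributed unit returns 1.600 to the group as a whole (0.2667 to each of 6 players), which exceeds 1, so the social optimum is full contribution: group total = 1.600 × 360 = 576.00.
Efficiency loss = 576.00 − 360 = 216.00.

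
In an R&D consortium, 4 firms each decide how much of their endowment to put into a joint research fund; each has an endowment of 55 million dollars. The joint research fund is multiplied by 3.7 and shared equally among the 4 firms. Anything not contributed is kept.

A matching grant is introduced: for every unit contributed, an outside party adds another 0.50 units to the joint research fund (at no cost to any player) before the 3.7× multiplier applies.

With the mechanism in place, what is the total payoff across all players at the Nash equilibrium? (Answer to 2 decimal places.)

Under the mechanism each unit contributed yields 3.7 × 1.50 / 4 = 1.3875 back to its contributor per unit of net cost, which exceeds 1, making full contribution the dominant choice for everyone.
So the Nash equilibrium is full contribution by all 4; the group earns 3.7 × 1.50 × 220 = 1221.00.

1221.00 million dollars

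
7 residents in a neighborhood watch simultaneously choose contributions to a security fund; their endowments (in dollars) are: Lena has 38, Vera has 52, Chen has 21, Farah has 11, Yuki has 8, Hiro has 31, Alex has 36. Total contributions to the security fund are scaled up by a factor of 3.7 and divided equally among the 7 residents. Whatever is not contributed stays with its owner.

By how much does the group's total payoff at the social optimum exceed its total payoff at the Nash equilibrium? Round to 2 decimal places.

The private return per contributed unit is 3.7/7 = 0.5286 < 1 for every player regardless of endowment, so the Nash equilibrium is zero contribution and the group total is Σ E_j = 38 + 52 + 21 + 11 + 8 + 31 + 36 = 197.
Each contributed unit returns 3.700 to the group, so the social optimum is full contribution by everyone: group total = 3.700 × 197 = 728.90.
Efficiency loss = (3.700 − 1) × 197 = 531.90.

531.90 dollars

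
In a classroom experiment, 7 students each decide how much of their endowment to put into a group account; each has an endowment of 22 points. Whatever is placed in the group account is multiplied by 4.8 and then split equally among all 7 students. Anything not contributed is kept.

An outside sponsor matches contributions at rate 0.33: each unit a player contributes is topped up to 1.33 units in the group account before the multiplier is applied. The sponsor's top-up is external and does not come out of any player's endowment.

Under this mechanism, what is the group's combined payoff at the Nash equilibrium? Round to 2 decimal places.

Even with the mechanism, each unit contributed returns only 4.8 × 1.33 / 7 = 0.9120 per unit of net cost, so contributing nothing is still dominant.
Everyone keeps their endowment and the group total is 7 × 22 = 154.

154.00 points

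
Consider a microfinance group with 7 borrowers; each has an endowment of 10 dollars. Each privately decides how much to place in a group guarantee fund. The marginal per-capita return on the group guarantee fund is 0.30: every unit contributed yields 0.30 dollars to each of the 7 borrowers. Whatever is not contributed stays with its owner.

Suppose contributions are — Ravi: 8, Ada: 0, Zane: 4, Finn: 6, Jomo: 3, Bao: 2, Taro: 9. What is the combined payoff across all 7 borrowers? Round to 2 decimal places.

105.20 dollars

Total contributed: 8 + 0 + 4 + 6 + 3 + 2 + 9 = 32; total kept: 7 × 10 − 32 = 38.
The group guarantee fund pays out 0.30 × 7 × 32 = 67.20 in aggregate.
Group total = 38 + 67.20 = 105.20.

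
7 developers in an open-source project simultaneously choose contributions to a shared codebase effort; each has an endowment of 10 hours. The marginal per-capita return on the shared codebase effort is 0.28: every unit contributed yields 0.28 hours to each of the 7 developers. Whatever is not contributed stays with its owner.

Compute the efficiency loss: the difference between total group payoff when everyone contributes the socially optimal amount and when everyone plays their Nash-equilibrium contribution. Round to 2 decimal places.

67.20 hours

The private return per contributed unit is 0.28 < 1, so contributing 0 is dominant for every player. At the Nash equilibrium everyone keeps their 10, and the group total is 7 × 10 = 70.
Each contributed unit returns 1.960 to the group as a whole (0.28 to each of 7 players), which exceeds 1, so the social optimum is full contribution: group total = 1.960 × 70 = 137.20.
Efficiency loss = 137.20 − 70 = 67.20.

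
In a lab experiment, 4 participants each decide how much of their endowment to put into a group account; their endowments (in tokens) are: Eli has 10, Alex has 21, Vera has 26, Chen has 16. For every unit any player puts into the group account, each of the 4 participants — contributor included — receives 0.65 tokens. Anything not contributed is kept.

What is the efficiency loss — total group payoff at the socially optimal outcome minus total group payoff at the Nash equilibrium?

116.80 tokens

The private return per contributed unit is 0.65 < 1 for everyone, so the Nash equilibrium is zero contribution and the group total is Σ E_j = 10 + 21 + 26 + 16 = 73.
Each contributed unit returns 2.600 to the group, so the social optimum is full contribution by everyone: group total = 2.600 × 73 = 189.80.
Efficiency loss = (2.600 − 1) × 73 = 116.80.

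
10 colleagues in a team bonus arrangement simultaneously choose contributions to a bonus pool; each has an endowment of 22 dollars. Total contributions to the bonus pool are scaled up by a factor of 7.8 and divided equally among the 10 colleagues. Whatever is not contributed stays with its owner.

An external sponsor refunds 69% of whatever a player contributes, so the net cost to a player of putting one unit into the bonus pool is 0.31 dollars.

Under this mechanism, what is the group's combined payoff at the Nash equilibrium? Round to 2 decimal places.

1867.80 dollars

Under the mechanism each unit contributed yields (7.8/10) / 0.31 = 2.5161 back to its contributor per unit of net cost, which exceeds 1, making full contribution the dominant choice for everyone.
So the Nash equilibrium is full contribution by all 10; the group earns 10 × (22 × 0.69 + 7.8 × 22) = 1867.80.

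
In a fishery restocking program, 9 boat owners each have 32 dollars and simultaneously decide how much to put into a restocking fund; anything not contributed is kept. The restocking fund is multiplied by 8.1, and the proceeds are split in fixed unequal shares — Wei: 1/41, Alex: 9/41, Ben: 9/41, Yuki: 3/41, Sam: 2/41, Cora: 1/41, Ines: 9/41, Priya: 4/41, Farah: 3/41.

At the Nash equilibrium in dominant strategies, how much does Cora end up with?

For player j, contributing a unit is worthwhile iff 8.1 × (j's share) ≥ 1, i.e. iff j's share is at least 0.1235.
Alex, Ben and Ines clear that bar, contributing 32 each; the remaining 6 contribute 0. Total contributed: 96.
Cora keeps 32 and receives 8.1 × 96 × 1/41 = 18.97 from the restocking fund, for a payoff of 50.97.

50.97 dollars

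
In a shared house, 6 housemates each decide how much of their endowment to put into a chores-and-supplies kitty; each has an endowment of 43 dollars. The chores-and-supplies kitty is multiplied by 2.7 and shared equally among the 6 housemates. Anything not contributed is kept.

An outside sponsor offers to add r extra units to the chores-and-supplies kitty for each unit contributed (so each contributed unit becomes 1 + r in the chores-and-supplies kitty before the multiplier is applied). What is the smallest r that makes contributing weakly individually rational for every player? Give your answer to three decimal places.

1.222

With matching at rate r, one contributed unit becomes (1 + r) in the chores-and-supplies kitty and returns 2.7 × (1 + r) / 6 to the contributor.
Setting this equal to 1: 1 + r = 6/2.7 = 2.2222.
So the minimum matching rate is r = 2.2222 − 1 = 1.222.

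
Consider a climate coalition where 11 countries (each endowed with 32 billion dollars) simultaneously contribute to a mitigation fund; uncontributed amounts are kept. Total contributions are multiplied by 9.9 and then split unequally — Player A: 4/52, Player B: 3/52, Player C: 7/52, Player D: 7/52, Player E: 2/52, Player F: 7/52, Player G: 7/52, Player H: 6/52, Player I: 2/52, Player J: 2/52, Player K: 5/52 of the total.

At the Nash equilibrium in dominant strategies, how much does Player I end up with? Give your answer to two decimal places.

92.92 billion dollars

Each unit j contributes comes back to j as 9.9 × (j's share), so j prefers to contribute only if that share exceeds 1/9.9 = 0.1010; otherwise keeping the unit dominates.
Player C, Player D, Player F, Player G and Player H are above the threshold, contributing 32 each; the remaining 6 contribute 0. Total contributed: 160.
Player I keeps 32 and receives 9.9 × 160 × 2/52 = 60.92 from the mitigation fund, for a payoff of 92.92.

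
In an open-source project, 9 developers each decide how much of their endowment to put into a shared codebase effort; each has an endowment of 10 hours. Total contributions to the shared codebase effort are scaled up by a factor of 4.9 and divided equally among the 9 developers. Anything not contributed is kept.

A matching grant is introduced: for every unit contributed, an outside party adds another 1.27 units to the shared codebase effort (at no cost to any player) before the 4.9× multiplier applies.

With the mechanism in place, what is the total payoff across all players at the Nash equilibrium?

With the mechanism, a contributed unit returns 4.9 × 2.27 / 9 = 1.2359 per unit of net cost to the contributor — now above 1 — so contributing fully is weakly dominant for every player.
So the Nash equilibrium is full contribution by all 9; the group earns 4.9 × 2.27 × 90 = 1001.07.

1001.07 hours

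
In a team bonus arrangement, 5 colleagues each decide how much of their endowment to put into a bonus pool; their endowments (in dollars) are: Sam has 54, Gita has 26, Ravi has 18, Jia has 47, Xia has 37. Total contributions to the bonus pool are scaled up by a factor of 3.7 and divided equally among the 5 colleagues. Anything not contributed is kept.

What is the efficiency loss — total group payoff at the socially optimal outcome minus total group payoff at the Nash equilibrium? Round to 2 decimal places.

The private return per contributed unit is 3.7/5 = 0.7400 < 1 for every player regardless of endowment, so the Nash equilibrium is zero contribution and the group total is Σ E_j = 54 + 26 + 18 + 47 + 37 = 182.
Each contributed unit returns 3.700 to the group, so the social optimum is full contribution by everyone: group total = 3.700 × 182 = 673.40.
Efficiency loss = (3.700 − 1) × 182 = 491.40.

491.40 dollars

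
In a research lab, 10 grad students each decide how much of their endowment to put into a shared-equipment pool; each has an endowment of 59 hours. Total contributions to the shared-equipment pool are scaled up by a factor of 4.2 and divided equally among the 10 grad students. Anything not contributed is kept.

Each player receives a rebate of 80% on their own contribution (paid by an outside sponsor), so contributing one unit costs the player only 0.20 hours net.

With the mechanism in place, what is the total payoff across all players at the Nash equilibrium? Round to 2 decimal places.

Under the mechanism each unit contributed yields (4.2/10) / 0.20 = 2.1000 back to its contributor per unit of net cost, which exceeds 1, making full contribution the dominant choice for everyone.
At the Nash equilibrium everyone contributes 59. Group total payoff = 10 × (59 × 0.80 + 4.2 × 59) = 2950.00.

2950.00 hours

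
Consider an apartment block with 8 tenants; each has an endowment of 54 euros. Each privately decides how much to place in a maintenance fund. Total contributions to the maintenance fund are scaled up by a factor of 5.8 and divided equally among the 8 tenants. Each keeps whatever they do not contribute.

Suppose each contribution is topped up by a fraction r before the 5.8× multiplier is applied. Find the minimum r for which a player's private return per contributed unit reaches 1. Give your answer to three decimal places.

With matching at rate r, one contributed unit becomes (1 + r) in the maintenance fund and returns 5.8 × (1 + r) / 8 to the contributor.
Setting this equal to 1: 1 + r = 8/5.8 = 1.3793.
So the minimum matching rate is r = 1.3793 − 1 = 0.379.

0.379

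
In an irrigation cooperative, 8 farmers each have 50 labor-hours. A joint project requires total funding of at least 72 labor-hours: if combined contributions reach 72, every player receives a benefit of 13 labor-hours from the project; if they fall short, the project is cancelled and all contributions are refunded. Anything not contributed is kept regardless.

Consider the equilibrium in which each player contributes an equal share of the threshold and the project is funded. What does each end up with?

54 labor-hours

Equal share of the threshold: 72/8 = 9.
At this profile no one gains by cutting their contribution: any cut drops the total below 72, the project is cancelled, contributions are refunded, and the deviator ends with 50, which is less than 50 − 9 + 13 = 54. Contributing more than 9 just wastes the excess. So contributing exactly 9 is a best response.
Each player's payoff: 50 − 9 + 13 = 54.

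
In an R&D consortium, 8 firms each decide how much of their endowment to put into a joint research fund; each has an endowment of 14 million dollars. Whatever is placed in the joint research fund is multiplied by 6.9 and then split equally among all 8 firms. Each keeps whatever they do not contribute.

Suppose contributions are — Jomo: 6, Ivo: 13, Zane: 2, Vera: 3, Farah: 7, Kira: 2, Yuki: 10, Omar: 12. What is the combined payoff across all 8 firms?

436.50 million dollars

Total contributed: 6 + 13 + 2 + 3 + 7 + 2 + 10 + 12 = 55; total kept: 8 × 14 − 55 = 57.
The joint research fund pays out 6.9 × 55 = 379.50 in aggregate.
Group total = 57 + 379.50 = 436.50.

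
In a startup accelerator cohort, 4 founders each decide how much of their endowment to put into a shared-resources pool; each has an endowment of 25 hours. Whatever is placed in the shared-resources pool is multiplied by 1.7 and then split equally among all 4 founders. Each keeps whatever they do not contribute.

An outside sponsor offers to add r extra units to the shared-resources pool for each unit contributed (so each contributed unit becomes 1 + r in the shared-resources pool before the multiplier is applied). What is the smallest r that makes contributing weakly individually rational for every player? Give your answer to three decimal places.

1.353

With matching at rate r, one contributed unit becomes (1 + r) in the shared-resources pool and returns 1.7 × (1 + r) / 4 to the contributor.
Setting this equal to 1: 1 + r = 4/1.7 = 2.3529.
So the minimum matching rate is r = 2.3529 − 1 = 1.353.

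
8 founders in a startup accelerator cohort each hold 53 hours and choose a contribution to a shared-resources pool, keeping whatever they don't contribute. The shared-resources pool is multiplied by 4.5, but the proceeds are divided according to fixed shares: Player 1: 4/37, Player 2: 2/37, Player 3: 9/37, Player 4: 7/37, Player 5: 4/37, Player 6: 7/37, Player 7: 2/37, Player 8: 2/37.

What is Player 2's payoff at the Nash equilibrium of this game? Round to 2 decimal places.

65.89 hours

Player j's private return per contributed unit is 4.5 × (j's share). Contributing is weakly dominant for j when that share is at least 1/4.5 = 0.2222, and contributing 0 is dominant otherwise.
Only Player 3 (9/37) clears that bar, contributing 53; the remaining 7 contribute 0. Total contributed: 53.
Player 2 keeps 53 and receives 4.5 × 53 × 2/37 = 12.89 from the shared-resources pool, for a payoff of 65.89.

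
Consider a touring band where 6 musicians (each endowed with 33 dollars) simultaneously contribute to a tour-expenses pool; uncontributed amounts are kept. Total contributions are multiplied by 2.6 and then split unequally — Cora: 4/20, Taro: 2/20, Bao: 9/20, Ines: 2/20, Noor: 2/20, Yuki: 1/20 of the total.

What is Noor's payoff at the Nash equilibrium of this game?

Each unit j contributes comes back to j as 2.6 × (j's share), so j prefers to contribute only if that share exceeds 1/2.6 = 0.3846; otherwise keeping the unit dominates.
Bao alone (share 9/20) is above the threshold, contributing 33; the remaining 5 contribute 0. Total contributed: 33.
Noor keeps 33 and receives 2.6 × 33 × 2/20 = 8.58 from the tour-expenses pool, for a payoff of 41.58.

41.58 dollars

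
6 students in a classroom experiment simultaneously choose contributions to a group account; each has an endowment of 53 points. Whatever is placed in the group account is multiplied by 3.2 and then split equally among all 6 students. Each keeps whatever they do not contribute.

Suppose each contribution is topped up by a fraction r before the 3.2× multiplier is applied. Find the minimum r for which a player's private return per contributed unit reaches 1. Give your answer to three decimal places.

With matching at rate r, one contributed unit becomes (1 + r) in the group account and returns 3.2 × (1 + r) / 6 to the contributor.
Setting this equal to 1: 1 + r = 6/3.2 = 1.8750.
So the minimum matching rate is r = 1.8750 − 1 = 0.875.

0.875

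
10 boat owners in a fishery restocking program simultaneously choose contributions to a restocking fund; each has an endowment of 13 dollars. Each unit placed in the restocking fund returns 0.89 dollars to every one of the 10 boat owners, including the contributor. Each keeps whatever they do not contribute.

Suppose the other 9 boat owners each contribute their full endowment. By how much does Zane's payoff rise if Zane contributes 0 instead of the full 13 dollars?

Switching from a contribution of 13 to 0 lets Zane keep an extra 13 dollars, but lowers the restocking fund by 13, which costs Zane their own share of that drop: 0.89 × 13 = 11.57.
Net gain = 13 − 11.57 = 1.43. The private return per contributed unit (0.89) is below 1, so free-riding is indeed the best response regardless of what the others do.

1.43 dollars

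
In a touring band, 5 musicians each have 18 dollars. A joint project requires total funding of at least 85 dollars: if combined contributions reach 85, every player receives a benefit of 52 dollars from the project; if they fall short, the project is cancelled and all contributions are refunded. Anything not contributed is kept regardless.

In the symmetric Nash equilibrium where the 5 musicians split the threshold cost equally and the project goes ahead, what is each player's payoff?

Equal share of the threshold: 85/5 = 17.
At this profile no one gains by cutting their contribution: any cut drops the total below 85, the project is cancelled, contributions are refunded, and the deviator ends with 18, which is less than 18 − 17 + 52 = 53. Contributing more than 17 just wastes the excess. So contributing exactly 17 is a best response.
Each player's payoff: 18 − 17 + 52 = 53.

53 dollars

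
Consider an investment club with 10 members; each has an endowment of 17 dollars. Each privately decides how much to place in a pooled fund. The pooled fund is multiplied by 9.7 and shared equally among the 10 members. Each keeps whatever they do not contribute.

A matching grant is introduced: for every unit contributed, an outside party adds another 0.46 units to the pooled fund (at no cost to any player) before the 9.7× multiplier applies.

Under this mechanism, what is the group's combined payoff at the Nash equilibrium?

2407.54 dollars

Under the mechanism each unit contributed yields 9.7 × 1.46 / 10 = 1.4162 back to its contributor per unit of net cost, which exceeds 1, making full contribution the dominant choice for everyone.
So the Nash equilibrium is full contribution by all 10; the group earns 9.7 × 1.46 × 170 = 2407.54.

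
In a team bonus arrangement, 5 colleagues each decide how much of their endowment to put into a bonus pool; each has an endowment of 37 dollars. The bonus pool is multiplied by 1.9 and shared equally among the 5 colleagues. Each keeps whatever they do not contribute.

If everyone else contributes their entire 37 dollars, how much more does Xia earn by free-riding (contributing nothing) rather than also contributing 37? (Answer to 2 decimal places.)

22.94 dollars

Switching from a contribution of 37 to 0 lets Xia keep an extra 37 dollars, but lowers the bonus pool by 37, which costs Xia their own share of that drop: 1.9/5 × 37 = 14.06.
Net gain = 37 − 14.06 = 22.94. The private return per contributed unit (0.3800) is below 1, so free-riding is indeed the best response regardless of what the others do.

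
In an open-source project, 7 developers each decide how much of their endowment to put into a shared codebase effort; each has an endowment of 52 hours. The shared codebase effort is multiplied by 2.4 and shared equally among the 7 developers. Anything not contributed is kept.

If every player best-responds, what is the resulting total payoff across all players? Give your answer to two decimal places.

364.00 hours

Each contributed unit returns 2.4/7 = 0.3429 to its contributor — below 1 — so contributing 0 is dominant for every player. At the Nash equilibrium everyone keeps their 52, and the group total is 7 × 52 = 364.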